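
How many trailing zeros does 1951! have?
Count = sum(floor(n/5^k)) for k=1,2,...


floor(1951/5) = 390
floor(1951/25) = 78
floor(1951/125) = 15
floor(1951/625) = 3
Total = 486

486 trailing zeros


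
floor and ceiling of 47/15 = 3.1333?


47/15 = 3.1333
floor = 3
ceil = 4

floor = 3, ceil = 4


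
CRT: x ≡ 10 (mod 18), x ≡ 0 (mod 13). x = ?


M = 18*13 = 234
M1 = M/18 = 13, M2 = M/13 = 18
M1^(-1) mod 18 = 7, M2^(-1) mod 13 = 8
x = 10*13*7 + 0*18*8 = 910
910 mod 234 = 208
Check: 208 mod 18 = 10 ✓, 208 mod 13 = 0 ✓

x ≡ 208 (mod 234)


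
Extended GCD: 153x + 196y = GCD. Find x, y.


Tabular extended Euclidean (each row: r = 153*s + 196*t):
r=153, s=1, t=0
r=196, s=0, t=1
q=0: r=153, s=1, t=0   [153*(1) + 196*(0) = 153]
q=1: r=43, s=-1, t=1   [153*(-1) + 196*(1) = 43]
q=3: r=24, s=4, t=-3   [153*(4) + 196*(-3) = 24]
q=1: r=19, s=-5, t=4   [153*(-5) + 196*(4) = 19]
q=1: r=5, s=9, t=-7   [153*(9) + 196*(-7) = 5]
q=3: r=4, s=-32, t=25   [153*(-32) + 196*(25) = 4]
q=1: r=1, s=41, t=-32   [153*(41) + 196*(-32) = 1]
q=4: r=0, s=-196, t=153   [153*(-196) + 196*(153) = 0]
GCD = 1; from the row with r=1: x=41, y=-32
Check: 153*(41) + 196*(-32) = 6273 - 6272 = 1

GCD = 1, x = 41, y = -32


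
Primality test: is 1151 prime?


Check divisors up to sqrt(1151) = 33.9264
No divisors found.
1151 is prime.

Yes, 1151 is prime


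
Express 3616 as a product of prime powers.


3616 / 2 = 1808
1808 / 2 = 904
904 / 2 = 452
452 / 2 = 226
226 / 2 = 113
113 / 113 = 1
3616 = 2^5 × 113


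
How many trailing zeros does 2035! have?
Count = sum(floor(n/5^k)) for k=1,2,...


floor(2035/5) = 407
floor(2035/25) = 81
floor(2035/125) = 16
floor(2035/625) = 3
Total = 507

507 trailing zeros


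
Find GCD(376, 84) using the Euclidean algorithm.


376 = 4 * 84 + 40
84 = 2 * 40 + 4
40 = 10 * 4 + 0
GCD = 4


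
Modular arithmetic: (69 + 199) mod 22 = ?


69 + 199 = 268
268 mod 22 = 4


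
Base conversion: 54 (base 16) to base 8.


54 (base 16) = 84 (decimal)
84 (decimal) = 124 (base 8)


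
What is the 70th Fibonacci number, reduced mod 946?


F(k) mod 946 for k=1..70:
1, 1, 2, 3, 5, 8, 13, 21, 34, 55, 89, 144, 233, 377, 610, 41, 651, 692, 397, 143, 540, 683, 277, 14, 291, 305, 596, 901, 551, 506, 111, 617, 728, 399, 181, 580, 761, 395, 210, 605, 815, 474, 343, 817, 214, 85, 299, 384, 683, 121, 804, 925, 783, 762, 599, 415, 68, 483, 551, 88, 639, 727, 420, 201, 621, 822, 497, 373, 870, 297
F(70) mod 946 = 297


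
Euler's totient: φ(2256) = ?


2256 = 2^4 × 3 × 47
Prime factors: 2, 3, 47
φ(2256) = 2256 × (1-1/2) × (1-1/3) × (1-1/47)
= 2256 × 1/2 × 2/3 × 46/47 = 736

φ(2256) = 736


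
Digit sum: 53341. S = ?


5 + 3 + 3 + 4 + 1 = 16


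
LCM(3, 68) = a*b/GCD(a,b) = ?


GCD(3, 68) = 1
LCM = 3*68/1 = 204/1 = 204

LCM = 204


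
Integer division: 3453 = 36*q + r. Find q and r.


3453 = 36 * 95 + 33
Check: 3420 + 33 = 3453

q = 95, r = 33


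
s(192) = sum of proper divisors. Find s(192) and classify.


Proper divisors: 1, 2, 3, 4, 6, 8, 12, 16, 24, 32, 48, 64, 96
Sum = 1 + 2 + 3 + 4 + 6 + 8 + 12 + 16 + 24 + 32 + 48 + 64 + 96 = 316
316 > 192 → abundant

s(192) = 316 (abundant)


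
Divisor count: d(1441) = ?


1441 = 11^1 × 131^1
d(1441) = (1+1) × (1+1) = 4

4 divisors


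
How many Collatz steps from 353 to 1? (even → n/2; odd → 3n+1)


353 → 1060 → 530 → 265 → 796 → 398 → 199 → 598 → 299 → 898 → 449 → 1348 → 674 → 337 → 1012 → 506 → 253 → 760 → 380 → 190 → 95 → 286 → 143 → 430 → 215 → 646 → 323 → 970 → 485 → 1456 → 728 → 364 → 182 → 91 → 274 → 137 → 412 → 206 → 103 → 310 → 155 → 466 → 233 → 700 → 350 → 175 → 526 → 263 → 790 → 395 → 1186 → 593 → 1780 → 890 → 445 → 1336 → 668 → 334 → 167 → 502 → 251 → 754 → 377 → 1132 → 566 → 283 → 850 → 425 → 1276 → 638 → 319 → 958 → 479 → 1438 → 719 → 2158 → 1079 → 3238 → 1619 → 4858 → 2429 → 7288 → 3644 → 1822 → 911 → 2734 → 1367 → 4102 → 2051 → 6154 → 3077 → 9232 → 4616 → 2308 → 1154 → 577 → 1732 → 866 → 433 → 1300 → 650 → 325 → 976 → 488 → 244 → 122 → 61 → 184 → 92 → 46 → 23 → 70 → 35 → 106 → 53 → 160 → 80 → 40 → 20 → 10 → 5 → 16 → 8 → 4 → 2 → 1
Total steps = 125

125 steps


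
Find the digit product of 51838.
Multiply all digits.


5 × 1 × 8 × 3 × 8 = 960


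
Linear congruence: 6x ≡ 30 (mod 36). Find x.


GCD(6, 36) = 6 divides 30
Divide: 1x ≡ 5 (mod 6)
x ≡ 5 (mod 6)


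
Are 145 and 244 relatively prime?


Euclidean algorithm:
244 = 1 * 145 + 99
145 = 1 * 99 + 46
99 = 2 * 46 + 7
46 = 6 * 7 + 4
7 = 1 * 4 + 3
4 = 1 * 3 + 1
3 = 3 * 1 + 0
GCD(145, 244) = 1

Yes, coprime (GCD = 1)


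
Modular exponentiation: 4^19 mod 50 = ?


4^1 mod 50 = 4
4^2 mod 50 = 16
4^3 mod 50 = 14
4^4 mod 50 = 6
4^5 mod 50 = 24
4^6 mod 50 = 46
4^7 mod 50 = 34
4^8 mod 50 = 36
4^9 mod 50 = 44
4^10 mod 50 = 26
4^11 mod 50 = 4
4^12 mod 50 = 16
4^13 mod 50 = 14
4^14 mod 50 = 6
4^15 mod 50 = 24
4^16 mod 50 = 46
4^17 mod 50 = 34
4^18 mod 50 = 36
4^19 mod 50 = 44


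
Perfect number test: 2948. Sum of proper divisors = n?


Proper divisors of 2948: 1, 2, 4, 11, 22, 44, 67, 134, 268, 737, 1474
Sum = 1 + 2 + 4 + 11 + 22 + 44 + 67 + 134 + 268 + 737 + 1474 = 2764

No, 2948 is not perfect (2764 ≠ 2948)


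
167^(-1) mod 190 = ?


Use the extended Euclidean algorithm on (190, 167); each row r = 190*s + 167*t:
r=190, s=1, t=0
r=167, s=0, t=1
q=1: r=23, s=1, t=-1   [190*(1) + 167*(-1) = 23]
q=7: r=6, s=-7, t=8   [190*(-7) + 167*(8) = 6]
q=3: r=5, s=22, t=-25   [190*(22) + 167*(-25) = 5]
q=1: r=1, s=-29, t=33   [190*(-29) + 167*(33) = 1]
q=5: r=0, s=167, t=-190   [190*(167) + 167*(-190) = 0]
GCD = 1 with t = 33, so 167*(33) ≡ 1 (mod 190)
Inverse = 33 mod 190 = 33
Check: 167 * 33 = 5511 ≡ 1 (mod 190)

167^(-1) ≡ 33 (mod 190)


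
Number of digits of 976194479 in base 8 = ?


976194479 in base 8 = 7213705657
Number of digits = 10

10 digits (base 8)


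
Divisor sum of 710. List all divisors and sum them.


Divisors of 710: 1, 2, 5, 10, 71, 142, 355, 710
Sum = 1 + 2 + 5 + 10 + 71 + 142 + 355 + 710 = 1296

σ(710) = 1296


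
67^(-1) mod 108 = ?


Use the extended Euclidean algorithm on (108, 67); each row r = 108*s + 67*t:
r=108, s=1, t=0
r=67, s=0, t=1
q=1: r=41, s=1, t=-1   [108*(1) + 67*(-1) = 41]
q=1: r=26, s=-1, t=2   [108*(-1) + 67*(2) = 26]
q=1: r=15, s=2, t=-3   [108*(2) + 67*(-3) = 15]
q=1: r=11, s=-3, t=5   [108*(-3) + 67*(5) = 11]
q=1: r=4, s=5, t=-8   [108*(5) + 67*(-8) = 4]
q=2: r=3, s=-13, t=21   [108*(-13) + 67*(21) = 3]
q=1: r=1, s=18, t=-29   [108*(18) + 67*(-29) = 1]
q=3: r=0, s=-67, t=108   [108*(-67) + 67*(108) = 0]
GCD = 1 with t = -29, so 67*(-29) ≡ 1 (mod 108)
Inverse = -29 mod 108 = 79
Check: 67 * 79 = 5293 ≡ 1 (mod 108)

67^(-1) ≡ 79 (mod 108)


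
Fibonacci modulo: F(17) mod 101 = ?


F(k) mod 101 for k=1..17:
1, 1, 2, 3, 5, 8, 13, 21, 34, 55, 89, 43, 31, 74, 4, 78, 82
F(17) mod 101 = 82


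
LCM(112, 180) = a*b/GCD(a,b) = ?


GCD(112, 180) = 4
LCM = 112*180/4 = 20160/4 = 5040

LCM = 5040


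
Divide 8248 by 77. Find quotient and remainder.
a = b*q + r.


8248 = 77 * 107 + 9
Check: 8239 + 9 = 8248

q = 107, r = 9


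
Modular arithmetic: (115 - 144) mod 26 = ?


115 - 144 = -29
-29 mod 26 = 23


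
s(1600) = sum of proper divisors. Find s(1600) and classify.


Proper divisors: 1, 2, 4, 5, 8, 10, 16, 20, 25, 32, 40, 50, 64, 80, 100, 160, 200, 320, 400, 800
Sum = 1 + 2 + 4 + 5 + 8 + 10 + 16 + 20 + 25 + 32 + 40 + 50 + 64 + 80 + 100 + 160 + 200 + 320 + 400 + 800 = 2337
2337 > 1600 → abundant

s(1600) = 2337 (abundant)


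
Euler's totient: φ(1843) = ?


1843 = 19 × 97
Prime factors: 19, 97
φ(1843) = 1843 × (1-1/19) × (1-1/97)
= 1843 × 18/19 × 96/97 = 1728

φ(1843) = 1728


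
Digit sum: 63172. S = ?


6 + 3 + 1 + 7 + 2 = 19


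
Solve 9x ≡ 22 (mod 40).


GCD(9, 40) = 1, unique solution
a^(-1) mod 40 = 9
x = 9 * 22 mod 40 = 38

x ≡ 38 (mod 40)


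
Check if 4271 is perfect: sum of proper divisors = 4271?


Proper divisors of 4271: 1
Sum = 1 = 1

No, 4271 is not perfect (1 ≠ 4271)


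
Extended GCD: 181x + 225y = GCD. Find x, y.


Tabular extended Euclidean (each row: r = 181*s + 225*t):
r=181, s=1, t=0
r=225, s=0, t=1
q=0: r=181, s=1, t=0   [181*(1) + 225*(0) = 181]
q=1: r=44, s=-1, t=1   [181*(-1) + 225*(1) = 44]
q=4: r=5, s=5, t=-4   [181*(5) + 225*(-4) = 5]
q=8: r=4, s=-41, t=33   [181*(-41) + 225*(33) = 4]
q=1: r=1, s=46, t=-37   [181*(46) + 225*(-37) = 1]
q=4: r=0, s=-225, t=181   [181*(-225) + 225*(181) = 0]
GCD = 1; from the row with r=1: x=46, y=-37
Check: 181*(46) + 225*(-37) = 8326 - 8325 = 1

GCD = 1, x = 46, y = -37


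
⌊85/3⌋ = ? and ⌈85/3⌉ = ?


85/3 = 28.3333
floor = 28
ceil = 29

floor = 28, ceil = 29


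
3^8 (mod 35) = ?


3^1 mod 35 = 3
3^2 mod 35 = 9
3^3 mod 35 = 27
3^4 mod 35 = 11
3^5 mod 35 = 33
3^6 mod 35 = 29
3^7 mod 35 = 17
3^8 mod 35 = 16


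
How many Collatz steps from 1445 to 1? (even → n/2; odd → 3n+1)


1445 → 4336 → 2168 → 1084 → 542 → 271 → 814 → 407 → 1222 → 611 → 1834 → 917 → 2752 → 1376 → 688 → 344 → 172 → 86 → 43 → 130 → 65 → 196 → 98 → 49 → 148 → 74 → 37 → 112 → 56 → 28 → 14 → 7 → 22 → 11 → 34 → 17 → 52 → 26 → 13 → 40 → 20 → 10 → 5 → 16 → 8 → 4 → 2 → 1
Total steps = 47

47 steps


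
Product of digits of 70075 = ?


7 × 0 × 0 × 7 × 5 = 0


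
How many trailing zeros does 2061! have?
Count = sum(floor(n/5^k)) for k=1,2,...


floor(2061/5) = 412
floor(2061/25) = 82
floor(2061/125) = 16
floor(2061/625) = 3
Total = 513

513 trailing zeros


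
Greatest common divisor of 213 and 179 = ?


213 = 1 * 179 + 34
179 = 5 * 34 + 9
34 = 3 * 9 + 7
9 = 1 * 7 + 2
7 = 3 * 2 + 1
2 = 2 * 1 + 0
GCD = 1


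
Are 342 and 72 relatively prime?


Euclidean algorithm:
342 = 4 * 72 + 54
72 = 1 * 54 + 18
54 = 3 * 18 + 0
GCD(342, 72) = 18

No, not coprime (GCD = 18)


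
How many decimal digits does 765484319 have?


765484319 has 9 digits in base 10
floor(log10(765484319)) + 1 = floor(8.8839) + 1 = 9

9 digits (base 10)


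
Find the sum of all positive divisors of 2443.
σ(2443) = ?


Divisors of 2443: 1, 7, 349, 2443
Sum = 1 + 7 + 349 + 2443 = 2800

σ(2443) = 2800


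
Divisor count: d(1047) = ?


1047 = 3^1 × 349^1
d(1047) = (1+1) × (1+1) = 4

4 divisors


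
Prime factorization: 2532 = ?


2532 / 2 = 1266
1266 / 2 = 633
633 / 3 = 211
211 / 211 = 1
2532 = 2^2 × 3 × 211


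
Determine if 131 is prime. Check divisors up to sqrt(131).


Check divisors up to sqrt(131) = 11.4455
No divisors found.
131 is prime.

Yes, 131 is prime


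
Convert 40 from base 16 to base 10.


40 (base 16) = 64 (decimal)
64 (decimal) = 64 (base 10)


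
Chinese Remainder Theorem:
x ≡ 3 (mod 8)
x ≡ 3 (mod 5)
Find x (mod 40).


M = 8*5 = 40
M1 = M/8 = 5, M2 = M/5 = 8
M1^(-1) mod 8 = 5, M2^(-1) mod 5 = 2
x = 3*5*5 + 3*8*2 = 123
123 mod 40 = 3
Check: 3 mod 8 = 3 ✓, 3 mod 5 = 3 ✓

x ≡ 3 (mod 40)


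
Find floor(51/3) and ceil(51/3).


51/3 = 17.0000
floor = 17
ceil = 17

floor = 17, ceil = 17


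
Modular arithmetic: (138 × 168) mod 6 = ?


138 × 168 = 23184
23184 mod 6 = 0


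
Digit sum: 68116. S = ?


6 + 8 + 1 + 1 + 6 = 22


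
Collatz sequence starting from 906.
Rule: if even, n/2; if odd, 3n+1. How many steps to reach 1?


906 → 453 → 1360 → 680 → 340 → 170 → 85 → 256 → 128 → 64 → 32 → 16 → 8 → 4 → 2 → 1
Total steps = 15

15 steps


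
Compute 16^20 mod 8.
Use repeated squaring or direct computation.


16^1 mod 8 = 0
16^2 mod 8 = 0
16^3 mod 8 = 0
16^4 mod 8 = 0
16^5 mod 8 = 0
16^6 mod 8 = 0
16^7 mod 8 = 0
16^8 mod 8 = 0
16^9 mod 8 = 0
16^10 mod 8 = 0
16^11 mod 8 = 0
16^12 mod 8 = 0
16^13 mod 8 = 0
16^14 mod 8 = 0
16^15 mod 8 = 0
16^16 mod 8 = 0
16^17 mod 8 = 0
16^18 mod 8 = 0
16^19 mod 8 = 0
16^20 mod 8 = 0


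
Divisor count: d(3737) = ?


3737 = 37^1 × 101^1
d(3737) = (1+1) × (1+1) = 4

4 divisors


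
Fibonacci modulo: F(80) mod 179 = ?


F(k) mod 179 for k=1..80:
1, 1, 2, 3, 5, 8, 13, 21, 34, 55, 89, 144, 54, 19, 73, 92, 165, 78, 64, 142, 27, 169, 17, 7, 24, 31, 55, 86, 141, 48, 10, 58, 68, 126, 15, 141, 156, 118, 95, 34, 129, 163, 113, 97, 31, 128, 159, 108, 88, 17, 105, 122, 48, 170, 39, 30, 69, 99, 168, 88, 77, 165, 63, 49, 112, 161, 94, 76, 170, 67, 58, 125, 4, 129, 133, 83, 37, 120, 157, 98
F(80) mod 179 = 98


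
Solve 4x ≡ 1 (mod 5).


GCD(4, 5) = 1, unique solution
a^(-1) mod 5 = 4
x = 4 * 1 mod 5 = 4

x ≡ 4 (mod 5)


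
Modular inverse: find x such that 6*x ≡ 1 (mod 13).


Use the extended Euclidean algorithm on (13, 6); each row r = 13*s + 6*t:
r=13, s=1, t=0
r=6, s=0, t=1
q=2: r=1, s=1, t=-2   [13*(1) + 6*(-2) = 1]
q=6: r=0, s=-6, t=13   [13*(-6) + 6*(13) = 0]
GCD = 1 with t = -2, so 6*(-2) ≡ 1 (mod 13)
Inverse = -2 mod 13 = 11
Check: 6 * 11 = 66 ≡ 1 (mod 13)

6^(-1) ≡ 11 (mod 13)


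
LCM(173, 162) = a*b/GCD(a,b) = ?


GCD(173, 162) = 1
LCM = 173*162/1 = 28026/1 = 28026

LCM = 28026


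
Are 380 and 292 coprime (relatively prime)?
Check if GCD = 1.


Euclidean algorithm:
380 = 1 * 292 + 88
292 = 3 * 88 + 28
88 = 3 * 28 + 4
28 = 7 * 4 + 0
GCD(380, 292) = 4

No, not coprime (GCD = 4)


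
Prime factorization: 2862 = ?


2862 / 2 = 1431
1431 / 3 = 477
477 / 3 = 159
159 / 3 = 53
53 / 53 = 1
2862 = 2 × 3^3 × 53


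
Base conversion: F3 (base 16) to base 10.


F3 (base 16) = 243 (decimal)
243 (decimal) = 243 (base 10)


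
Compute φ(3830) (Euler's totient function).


3830 = 2 × 5 × 383
Prime factors: 2, 5, 383
φ(3830) = 3830 × (1-1/2) × (1-1/5) × (1-1/383)
= 3830 × 1/2 × 4/5 × 382/383 = 1528

φ(3830) = 1528


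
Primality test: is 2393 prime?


Check divisors up to sqrt(2393) = 48.9183
No divisors found.
2393 is prime.

Yes, 2393 is prime


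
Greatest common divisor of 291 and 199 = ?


291 = 1 * 199 + 92
199 = 2 * 92 + 15
92 = 6 * 15 + 2
15 = 7 * 2 + 1
2 = 2 * 1 + 0
GCD = 1


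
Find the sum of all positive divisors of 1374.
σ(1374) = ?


Divisors of 1374: 1, 2, 3, 6, 229, 458, 687, 1374
Sum = 1 + 2 + 3 + 6 + 229 + 458 + 687 + 1374 = 2760

σ(1374) = 2760


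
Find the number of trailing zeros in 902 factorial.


floor(902/5) = 180
floor(902/25) = 36
floor(902/125) = 7
floor(902/625) = 1
Total = 224

224 trailing zeros


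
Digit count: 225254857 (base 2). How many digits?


225254857 in base 2 = 1101011011010001110111001001
Number of digits = 28

28 digits (base 2)


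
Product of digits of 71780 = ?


7 × 1 × 7 × 8 × 0 = 0


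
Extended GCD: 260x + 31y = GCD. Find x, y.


Tabular extended Euclidean (each row: r = 260*s + 31*t):
r=260, s=1, t=0
r=31, s=0, t=1
q=8: r=12, s=1, t=-8   [260*(1) + 31*(-8) = 12]
q=2: r=7, s=-2, t=17   [260*(-2) + 31*(17) = 7]
q=1: r=5, s=3, t=-25   [260*(3) + 31*(-25) = 5]
q=1: r=2, s=-5, t=42   [260*(-5) + 31*(42) = 2]
q=2: r=1, s=13, t=-109   [260*(13) + 31*(-109) = 1]
q=2: r=0, s=-31, t=260   [260*(-31) + 31*(260) = 0]
GCD = 1; from the row with r=1: x=13, y=-109
Check: 260*(13) + 31*(-109) = 3380 - 3379 = 1

GCD = 1, x = 13, y = -109


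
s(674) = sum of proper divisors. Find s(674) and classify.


Proper divisors: 1, 2, 337
Sum = 1 + 2 + 337 = 340
340 < 674 → deficient

s(674) = 340 (deficient)


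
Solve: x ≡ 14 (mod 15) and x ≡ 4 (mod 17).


M = 15*17 = 255
M1 = M/15 = 17, M2 = M/17 = 15
M1^(-1) mod 15 = 8, M2^(-1) mod 17 = 8
x = 14*17*8 + 4*15*8 = 2384
2384 mod 255 = 89
Check: 89 mod 15 = 14 ✓, 89 mod 17 = 4 ✓

x ≡ 89 (mod 255)


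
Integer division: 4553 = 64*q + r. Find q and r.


4553 = 64 * 71 + 9
Check: 4544 + 9 = 4553

q = 71, r = 9


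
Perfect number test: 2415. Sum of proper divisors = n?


Proper divisors of 2415: 1, 3, 5, 7, 15, 21, 23, 35, 69, 105, 115, 161, 345, 483, 805
Sum = 1 + 3 + 5 + 7 + 15 + 21 + 23 + 35 + 69 + 105 + 115 + 161 + 345 + 483 + 805 = 2193

No, 2415 is not perfect (2193 ≠ 2415)


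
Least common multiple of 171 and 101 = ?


GCD(171, 101) = 1
LCM = 171*101/1 = 17271/1 = 17271

LCM = 17271


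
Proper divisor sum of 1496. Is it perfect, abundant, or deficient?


Proper divisors: 1, 2, 4, 8, 11, 17, 22, 34, 44, 68, 88, 136, 187, 374, 748
Sum = 1 + 2 + 4 + 8 + 11 + 17 + 22 + 34 + 44 + 68 + 88 + 136 + 187 + 374 + 748 = 1744
1744 > 1496 → abundant

s(1496) = 1744 (abundant)


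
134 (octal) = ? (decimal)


134 (base 8) = 92 (decimal)
92 (decimal) = 92 (base 10)


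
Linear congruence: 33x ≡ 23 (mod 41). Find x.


GCD(33, 41) = 1, unique solution
a^(-1) mod 41 = 5
x = 5 * 23 mod 41 = 33

x ≡ 33 (mod 41)


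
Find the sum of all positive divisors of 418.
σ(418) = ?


Divisors of 418: 1, 2, 11, 19, 22, 38, 209, 418
Sum = 1 + 2 + 11 + 19 + 22 + 38 + 209 + 418 = 720

σ(418) = 720


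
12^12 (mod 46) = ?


12^1 mod 46 = 12
12^2 mod 46 = 6
12^3 mod 46 = 26
12^4 mod 46 = 36
12^5 mod 46 = 18
12^6 mod 46 = 32
12^7 mod 46 = 16
12^8 mod 46 = 8
12^9 mod 46 = 4
12^10 mod 46 = 2
12^11 mod 46 = 24
12^12 mod 46 = 12


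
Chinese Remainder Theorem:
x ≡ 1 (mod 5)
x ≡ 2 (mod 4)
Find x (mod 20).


M = 5*4 = 20
M1 = M/5 = 4, M2 = M/4 = 5
M1^(-1) mod 5 = 4, M2^(-1) mod 4 = 1
x = 1*4*4 + 2*5*1 = 26
26 mod 20 = 6
Check: 6 mod 5 = 1 ✓, 6 mod 4 = 2 ✓

x ≡ 6 (mod 20)


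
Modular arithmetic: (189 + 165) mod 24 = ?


189 + 165 = 354
354 mod 24 = 18


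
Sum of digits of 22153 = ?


2 + 2 + 1 + 5 + 3 = 13


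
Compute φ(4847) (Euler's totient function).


4847 = 37 × 131
Prime factors: 37, 131
φ(4847) = 4847 × (1-1/37) × (1-1/131)
= 4847 × 36/37 × 130/131 = 4680

φ(4847) = 4680


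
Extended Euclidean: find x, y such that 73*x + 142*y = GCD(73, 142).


Tabular extended Euclidean (each row: r = 73*s + 142*t):
r=73, s=1, t=0
r=142, s=0, t=1
q=0: r=73, s=1, t=0   [73*(1) + 142*(0) = 73]
q=1: r=69, s=-1, t=1   [73*(-1) + 142*(1) = 69]
q=1: r=4, s=2, t=-1   [73*(2) + 142*(-1) = 4]
q=17: r=1, s=-35, t=18   [73*(-35) + 142*(18) = 1]
q=4: r=0, s=142, t=-73   [73*(142) + 142*(-73) = 0]
GCD = 1; from the row with r=1: x=-35, y=18
Check: 73*(-35) + 142*(18) = -2555 + 2556 = 1

GCD = 1, x = -35, y = 18


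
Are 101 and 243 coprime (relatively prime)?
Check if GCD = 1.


Euclidean algorithm:
243 = 2 * 101 + 41
101 = 2 * 41 + 19
41 = 2 * 19 + 3
19 = 6 * 3 + 1
3 = 3 * 1 + 0
GCD(101, 243) = 1

Yes, coprime (GCD = 1)


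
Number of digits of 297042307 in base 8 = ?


297042307 in base 8 = 2155100603
Number of digits = 10

10 digits (base 8)


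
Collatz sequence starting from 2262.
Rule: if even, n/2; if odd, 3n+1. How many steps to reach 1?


2262 → 1131 → 3394 → 1697 → 5092 → 2546 → 1273 → 3820 → 1910 → 955 → 2866 → 1433 → 4300 → 2150 → 1075 → 3226 → 1613 → 4840 → 2420 → 1210 → 605 → 1816 → 908 → 454 → 227 → 682 → 341 → 1024 → 512 → 256 → 128 → 64 → 32 → 16 → 8 → 4 → 2 → 1
Total steps = 37

37 steps


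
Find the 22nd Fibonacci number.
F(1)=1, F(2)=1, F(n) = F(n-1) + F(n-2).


Sequence: 1, 1, 2, 3, 5, 8, 13, 21, 34, 55, 89, 144, 233, 377, 610, 987, 1597, 2584, 4181, 6765, 10946, 17711
F(22) = 17711


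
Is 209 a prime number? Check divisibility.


209 / 11 = 19 (exact division)
209 is NOT prime.

No, 209 is not prime


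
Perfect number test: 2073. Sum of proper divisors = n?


Proper divisors of 2073: 1, 3, 691
Sum = 1 + 3 + 691 = 695

No, 2073 is not perfect (695 ≠ 2073)


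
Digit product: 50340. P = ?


5 × 0 × 3 × 4 × 0 = 0


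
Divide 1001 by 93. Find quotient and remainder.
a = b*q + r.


1001 = 93 * 10 + 71
Check: 930 + 71 = 1001

q = 10, r = 71


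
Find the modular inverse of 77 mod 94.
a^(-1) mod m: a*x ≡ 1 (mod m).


Use the extended Euclidean algorithm on (94, 77); each row r = 94*s + 77*t:
r=94, s=1, t=0
r=77, s=0, t=1
q=1: r=17, s=1, t=-1   [94*(1) + 77*(-1) = 17]
q=4: r=9, s=-4, t=5   [94*(-4) + 77*(5) = 9]
q=1: r=8, s=5, t=-6   [94*(5) + 77*(-6) = 8]
q=1: r=1, s=-9, t=11   [94*(-9) + 77*(11) = 1]
q=8: r=0, s=77, t=-94   [94*(77) + 77*(-94) = 0]
GCD = 1 with t = 11, so 77*(11) ≡ 1 (mod 94)
Inverse = 11 mod 94 = 11
Check: 77 * 11 = 847 ≡ 1 (mod 94)

77^(-1) ≡ 11 (mod 94)


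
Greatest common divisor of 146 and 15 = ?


146 = 9 * 15 + 11
15 = 1 * 11 + 4
11 = 2 * 4 + 3
4 = 1 * 3 + 1
3 = 3 * 1 + 0
GCD = 1


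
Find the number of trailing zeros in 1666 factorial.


floor(1666/5) = 333
floor(1666/25) = 66
floor(1666/125) = 13
floor(1666/625) = 2
Total = 414

414 trailing zeros


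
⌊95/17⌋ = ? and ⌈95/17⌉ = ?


95/17 = 5.5882
floor = 5
ceil = 6

floor = 5, ceil = 6


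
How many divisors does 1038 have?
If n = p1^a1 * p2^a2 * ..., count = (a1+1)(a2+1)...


1038 = 2^1 × 3^1 × 173^1
d(1038) = (1+1) × (1+1) × (1+1) = 8

8 divisors


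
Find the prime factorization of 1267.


1267 / 7 = 181
181 / 181 = 1
1267 = 7 × 181


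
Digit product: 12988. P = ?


1 × 2 × 9 × 8 × 8 = 1152


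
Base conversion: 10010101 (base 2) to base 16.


10010101 (base 2) = 149 (decimal)
149 (decimal) = 95 (base 16)


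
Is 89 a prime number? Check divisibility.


Check divisors up to sqrt(89) = 9.4340
No divisors found.
89 is prime.

Yes, 89 is prime


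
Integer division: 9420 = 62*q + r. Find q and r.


9420 = 62 * 151 + 58
Check: 9362 + 58 = 9420

q = 151, r = 58


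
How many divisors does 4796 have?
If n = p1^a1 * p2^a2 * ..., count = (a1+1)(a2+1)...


4796 = 2^2 × 11^1 × 109^1
d(4796) = (2+1) × (1+1) × (1+1) = 12

12 divisors


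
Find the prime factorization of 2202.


2202 / 2 = 1101
1101 / 3 = 367
367 / 367 = 1
2202 = 2 × 3 × 367


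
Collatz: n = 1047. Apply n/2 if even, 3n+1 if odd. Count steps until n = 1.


1047 → 3142 → 1571 → 4714 → 2357 → 7072 → 3536 → 1768 → 884 → 442 → 221 → 664 → 332 → 166 → 83 → 250 → 125 → 376 → 188 → 94 → 47 → 142 → 71 → 214 → 107 → 322 → 161 → 484 → 242 → 121 → 364 → 182 → 91 → 274 → 137 → 412 → 206 → 103 → 310 → 155 → 466 → 233 → 700 → 350 → 175 → 526 → 263 → 790 → 395 → 1186 → 593 → 1780 → 890 → 445 → 1336 → 668 → 334 → 167 → 502 → 251 → 754 → 377 → 1132 → 566 → 283 → 850 → 425 → 1276 → 638 → 319 → 958 → 479 → 1438 → 719 → 2158 → 1079 → 3238 → 1619 → 4858 → 2429 → 7288 → 3644 → 1822 → 911 → 2734 → 1367 → 4102 → 2051 → 6154 → 3077 → 9232 → 4616 → 2308 → 1154 → 577 → 1732 → 866 → 433 → 1300 → 650 → 325 → 976 → 488 → 244 → 122 → 61 → 184 → 92 → 46 → 23 → 70 → 35 → 106 → 53 → 160 → 80 → 40 → 20 → 10 → 5 → 16 → 8 → 4 → 2 → 1
Total steps = 124

124 steps


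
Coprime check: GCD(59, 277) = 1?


Euclidean algorithm:
277 = 4 * 59 + 41
59 = 1 * 41 + 18
41 = 2 * 18 + 5
18 = 3 * 5 + 3
5 = 1 * 3 + 2
3 = 1 * 2 + 1
2 = 2 * 1 + 0
GCD(59, 277) = 1

Yes, coprime (GCD = 1)


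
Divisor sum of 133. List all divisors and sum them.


Divisors of 133: 1, 7, 19, 133
Sum = 1 + 7 + 19 + 133 = 160

σ(133) = 160


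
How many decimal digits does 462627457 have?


462627457 has 9 digits in base 10
floor(log10(462627457)) + 1 = floor(8.6652) + 1 = 9

9 digits (base 10)


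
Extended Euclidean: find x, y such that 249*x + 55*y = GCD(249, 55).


Tabular extended Euclidean (each row: r = 249*s + 55*t):
r=249, s=1, t=0
r=55, s=0, t=1
q=4: r=29, s=1, t=-4   [249*(1) + 55*(-4) = 29]
q=1: r=26, s=-1, t=5   [249*(-1) + 55*(5) = 26]
q=1: r=3, s=2, t=-9   [249*(2) + 55*(-9) = 3]
q=8: r=2, s=-17, t=77   [249*(-17) + 55*(77) = 2]
q=1: r=1, s=19, t=-86   [249*(19) + 55*(-86) = 1]
q=2: r=0, s=-55, t=249   [249*(-55) + 55*(249) = 0]
GCD = 1; from the row with r=1: x=19, y=-86
Check: 249*(19) + 55*(-86) = 4731 - 4730 = 1

GCD = 1, x = 19, y = -86


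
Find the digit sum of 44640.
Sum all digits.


4 + 4 + 6 + 4 + 0 = 18


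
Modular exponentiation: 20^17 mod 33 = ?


20^1 mod 33 = 20
20^2 mod 33 = 4
20^3 mod 33 = 14
20^4 mod 33 = 16
20^5 mod 33 = 23
20^6 mod 33 = 31
20^7 mod 33 = 26
20^8 mod 33 = 25
20^9 mod 33 = 5
20^10 mod 33 = 1
20^11 mod 33 = 20
20^12 mod 33 = 4
20^13 mod 33 = 14
20^14 mod 33 = 16
20^15 mod 33 = 23
20^16 mod 33 = 31
20^17 mod 33 = 26


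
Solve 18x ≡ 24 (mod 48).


GCD(18, 48) = 6 divides 24
Divide: 3x ≡ 4 (mod 8)
x ≡ 4 (mod 8)


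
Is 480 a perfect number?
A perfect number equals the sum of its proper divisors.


Proper divisors of 480: 1, 2, 3, 4, 5, 6, 8, 10, 12, 15, 16, 20, 24, 30, 32, 40, 48, 60, 80, 96, 120, 160, 240
Sum = 1 + 2 + 3 + 4 + 5 + 6 + 8 + 10 + 12 + 15 + 16 + 20 + 24 + 30 + 32 + 40 + 48 + 60 + 80 + 96 + 120 + 160 + 240 = 1032

No, 480 is not perfect (1032 ≠ 480)


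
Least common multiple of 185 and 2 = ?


GCD(185, 2) = 1
LCM = 185*2/1 = 370/1 = 370

LCM = 370


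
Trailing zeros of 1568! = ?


floor(1568/5) = 313
floor(1568/25) = 62
floor(1568/125) = 12
floor(1568/625) = 2
Total = 389

389 trailing zeros


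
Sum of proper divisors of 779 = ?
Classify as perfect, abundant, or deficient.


Proper divisors: 1, 19, 41
Sum = 1 + 19 + 41 = 61
61 < 779 → deficient

s(779) = 61 (deficient)


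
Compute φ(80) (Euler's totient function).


80 = 2^4 × 5
Prime factors: 2, 5
φ(80) = 80 × (1-1/2) × (1-1/5)
= 80 × 1/2 × 4/5 = 32

φ(80) = 32


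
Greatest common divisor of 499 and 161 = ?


499 = 3 * 161 + 16
161 = 10 * 16 + 1
16 = 16 * 1 + 0
GCD = 1


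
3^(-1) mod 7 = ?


Use the extended Euclidean algorithm on (7, 3); each row r = 7*s + 3*t:
r=7, s=1, t=0
r=3, s=0, t=1
q=2: r=1, s=1, t=-2   [7*(1) + 3*(-2) = 1]
q=3: r=0, s=-3, t=7   [7*(-3) + 3*(7) = 0]
GCD = 1 with t = -2, so 3*(-2) ≡ 1 (mod 7)
Inverse = -2 mod 7 = 5
Check: 3 * 5 = 15 ≡ 1 (mod 7)

3^(-1) ≡ 5 (mod 7)


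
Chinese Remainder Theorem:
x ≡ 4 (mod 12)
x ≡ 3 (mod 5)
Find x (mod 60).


M = 12*5 = 60
M1 = M/12 = 5, M2 = M/5 = 12
M1^(-1) mod 12 = 5, M2^(-1) mod 5 = 3
x = 4*5*5 + 3*12*3 = 208
208 mod 60 = 28
Check: 28 mod 12 = 4 ✓, 28 mod 5 = 3 ✓

x ≡ 28 (mod 60)


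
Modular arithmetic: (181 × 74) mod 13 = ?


181 × 74 = 13394
13394 mod 13 = 4


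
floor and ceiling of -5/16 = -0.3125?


-5/16 = -0.3125
floor = -1
ceil = 0

floor = -1, ceil = 0


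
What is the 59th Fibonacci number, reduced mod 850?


F(k) mod 850 for k=1..59:
1, 1, 2, 3, 5, 8, 13, 21, 34, 55, 89, 144, 233, 377, 610, 137, 747, 34, 781, 815, 746, 711, 607, 468, 225, 693, 68, 761, 829, 740, 719, 609, 478, 237, 715, 102, 817, 69, 36, 105, 141, 246, 387, 633, 170, 803, 123, 76, 199, 275, 474, 749, 373, 272, 645, 67, 712, 779, 641
F(59) mod 850 = 641


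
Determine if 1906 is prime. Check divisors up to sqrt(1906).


1906 / 2 = 953 (exact division)
1906 is NOT prime.

No, 1906 is not prime


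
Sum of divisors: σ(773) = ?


Divisors of 773: 1, 773
Sum = 1 + 773 = 774

σ(773) = 774


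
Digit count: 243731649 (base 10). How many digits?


243731649 has 9 digits in base 10
floor(log10(243731649)) + 1 = floor(8.3869) + 1 = 9

9 digits (base 10)


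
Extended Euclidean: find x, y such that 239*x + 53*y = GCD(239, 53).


Tabular extended Euclidean (each row: r = 239*s + 53*t):
r=239, s=1, t=0
r=53, s=0, t=1
q=4: r=27, s=1, t=-4   [239*(1) + 53*(-4) = 27]
q=1: r=26, s=-1, t=5   [239*(-1) + 53*(5) = 26]
q=1: r=1, s=2, t=-9   [239*(2) + 53*(-9) = 1]
q=26: r=0, s=-53, t=239   [239*(-53) + 53*(239) = 0]
GCD = 1; from the row with r=1: x=2, y=-9
Check: 239*(2) + 53*(-9) = 478 - 477 = 1

GCD = 1, x = 2, y = -9


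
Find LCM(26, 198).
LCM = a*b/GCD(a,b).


GCD(26, 198) = 2
LCM = 26*198/2 = 5148/2 = 2574

LCM = 2574


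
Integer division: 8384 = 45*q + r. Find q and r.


8384 = 45 * 186 + 14
Check: 8370 + 14 = 8384

q = 186, r = 14


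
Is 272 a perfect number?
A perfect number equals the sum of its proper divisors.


Proper divisors of 272: 1, 2, 4, 8, 16, 17, 34, 68, 136
Sum = 1 + 2 + 4 + 8 + 16 + 17 + 34 + 68 + 136 = 286

No, 272 is not perfect (286 ≠ 272)


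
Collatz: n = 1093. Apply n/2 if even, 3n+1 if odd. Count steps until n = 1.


1093 → 3280 → 1640 → 820 → 410 → 205 → 616 → 308 → 154 → 77 → 232 → 116 → 58 → 29 → 88 → 44 → 22 → 11 → 34 → 17 → 52 → 26 → 13 → 40 → 20 → 10 → 5 → 16 → 8 → 4 → 2 → 1
Total steps = 31

31 steps


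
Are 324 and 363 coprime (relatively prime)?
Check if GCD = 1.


Euclidean algorithm:
363 = 1 * 324 + 39
324 = 8 * 39 + 12
39 = 3 * 12 + 3
12 = 4 * 3 + 0
GCD(324, 363) = 3

No, not coprime (GCD = 3)


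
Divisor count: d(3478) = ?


3478 = 2^1 × 37^1 × 47^1
d(3478) = (1+1) × (1+1) × (1+1) = 8

8 divisors


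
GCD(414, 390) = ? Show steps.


414 = 1 * 390 + 24
390 = 16 * 24 + 6
24 = 4 * 6 + 0
GCD = 6


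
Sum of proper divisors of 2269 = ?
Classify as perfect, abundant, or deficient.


Proper divisors: 1
Sum = 1 = 1
1 < 2269 → deficient

s(2269) = 1 (deficient)


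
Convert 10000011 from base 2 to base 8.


10000011 (base 2) = 131 (decimal)
131 (decimal) = 203 (base 8)


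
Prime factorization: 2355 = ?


2355 / 3 = 785
785 / 5 = 157
157 / 157 = 1
2355 = 3 × 5 × 157


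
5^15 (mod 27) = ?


5^1 mod 27 = 5
5^2 mod 27 = 25
5^3 mod 27 = 17
5^4 mod 27 = 4
5^5 mod 27 = 20
5^6 mod 27 = 19
5^7 mod 27 = 14
5^8 mod 27 = 16
5^9 mod 27 = 26
5^10 mod 27 = 22
5^11 mod 27 = 2
5^12 mod 27 = 10
5^13 mod 27 = 23
5^14 mod 27 = 7
5^15 mod 27 = 8


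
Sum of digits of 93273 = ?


9 + 3 + 2 + 7 + 3 = 24


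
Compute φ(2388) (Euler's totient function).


2388 = 2^2 × 3 × 199
Prime factors: 2, 3, 199
φ(2388) = 2388 × (1-1/2) × (1-1/3) × (1-1/199)
= 2388 × 1/2 × 2/3 × 198/199 = 792

φ(2388) = 792


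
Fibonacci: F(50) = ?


Sequence: 1, 1, 2, 3, 5, 8, 13, 21, 34, 55, 89, 144, 233, 377, 610, 987, 1597, 2584, 4181, 6765, 10946, 17711, 28657, 46368, 75025, 121393, 196418, 317811, 514229, 832040, 1346269, 2178309, 3524578, 5702887, 9227465, 14930352, 24157817, 39088169, 63245986, 102334155, 165580141, 267914296, 433494437, 701408733, 1134903170, 1836311903, 2971215073, 4807526976, 7778742049, 12586269025
F(50) = 12586269025


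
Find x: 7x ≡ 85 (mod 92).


GCD(7, 92) = 1, unique solution
a^(-1) mod 92 = 79
x = 79 * 85 mod 92 = 91

x ≡ 91 (mod 92)


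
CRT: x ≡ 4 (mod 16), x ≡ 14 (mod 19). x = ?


M = 16*19 = 304
M1 = M/16 = 19, M2 = M/19 = 16
M1^(-1) mod 16 = 11, M2^(-1) mod 19 = 6
x = 4*19*11 + 14*16*6 = 2180
2180 mod 304 = 52
Check: 52 mod 16 = 4 ✓, 52 mod 19 = 14 ✓

x ≡ 52 (mod 304)


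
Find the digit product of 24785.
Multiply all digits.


2 × 4 × 7 × 8 × 5 = 2240


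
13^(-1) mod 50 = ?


Use the extended Euclidean algorithm on (50, 13); each row r = 50*s + 13*t:
r=50, s=1, t=0
r=13, s=0, t=1
q=3: r=11, s=1, t=-3   [50*(1) + 13*(-3) = 11]
q=1: r=2, s=-1, t=4   [50*(-1) + 13*(4) = 2]
q=5: r=1, s=6, t=-23   [50*(6) + 13*(-23) = 1]
q=2: r=0, s=-13, t=50   [50*(-13) + 13*(50) = 0]
GCD = 1 with t = -23, so 13*(-23) ≡ 1 (mod 50)
Inverse = -23 mod 50 = 27
Check: 13 * 27 = 351 ≡ 1 (mod 50)

13^(-1) ≡ 27 (mod 50)


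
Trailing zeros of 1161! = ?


floor(1161/5) = 232
floor(1161/25) = 46
floor(1161/125) = 9
floor(1161/625) = 1
Total = 288

288 trailing zeros


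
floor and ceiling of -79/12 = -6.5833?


-79/12 = -6.5833
floor = -7
ceil = -6

floor = -7, ceil = -6


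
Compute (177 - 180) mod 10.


177 - 180 = -3
-3 mod 10 = 7


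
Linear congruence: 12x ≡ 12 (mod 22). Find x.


GCD(12, 22) = 2 divides 12
Divide: 6x ≡ 6 (mod 11)
x ≡ 1 (mod 11)


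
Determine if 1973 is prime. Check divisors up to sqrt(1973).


Check divisors up to sqrt(1973) = 44.4185
No divisors found.
1973 is prime.

Yes, 1973 is prime


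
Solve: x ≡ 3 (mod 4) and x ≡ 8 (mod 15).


M = 4*15 = 60
M1 = M/4 = 15, M2 = M/15 = 4
M1^(-1) mod 4 = 3, M2^(-1) mod 15 = 4
x = 3*15*3 + 8*4*4 = 263
263 mod 60 = 23
Check: 23 mod 4 = 3 ✓, 23 mod 15 = 8 ✓

x ≡ 23 (mod 60)


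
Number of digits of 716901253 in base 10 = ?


716901253 has 9 digits in base 10
floor(log10(716901253)) + 1 = floor(8.8555) + 1 = 9

9 digits (base 10)


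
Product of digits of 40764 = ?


4 × 0 × 7 × 6 × 4 = 0


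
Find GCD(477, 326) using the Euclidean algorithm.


477 = 1 * 326 + 151
326 = 2 * 151 + 24
151 = 6 * 24 + 7
24 = 3 * 7 + 3
7 = 2 * 3 + 1
3 = 3 * 1 + 0
GCD = 1


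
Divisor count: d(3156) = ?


3156 = 2^2 × 3^1 × 263^1
d(3156) = (2+1) × (1+1) × (1+1) = 12

12 divisors


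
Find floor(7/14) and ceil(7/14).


7/14 = 0.5000
floor = 0
ceil = 1

floor = 0, ceil = 1


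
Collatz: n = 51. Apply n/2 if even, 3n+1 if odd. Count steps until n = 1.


51 → 154 → 77 → 232 → 116 → 58 → 29 → 88 → 44 → 22 → 11 → 34 → 17 → 52 → 26 → 13 → 40 → 20 → 10 → 5 → 16 → 8 → 4 → 2 → 1
Total steps = 24

24 steps


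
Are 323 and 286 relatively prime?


Euclidean algorithm:
323 = 1 * 286 + 37
286 = 7 * 37 + 27
37 = 1 * 27 + 10
27 = 2 * 10 + 7
10 = 1 * 7 + 3
7 = 2 * 3 + 1
3 = 3 * 1 + 0
GCD(323, 286) = 1

Yes, coprime (GCD = 1)


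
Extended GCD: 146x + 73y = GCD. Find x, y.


Tabular extended Euclidean (each row: r = 146*s + 73*t):
r=146, s=1, t=0
r=73, s=0, t=1
q=2: r=0, s=1, t=-2   [146*(1) + 73*(-2) = 0]
GCD = 73; from the row with r=73: x=0, y=1
Check: 146*(0) + 73*(1) = 0 + 73 = 73

GCD = 73, x = 0, y = 1


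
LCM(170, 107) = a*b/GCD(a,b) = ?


GCD(170, 107) = 1
LCM = 170*107/1 = 18190/1 = 18190

LCM = 18190


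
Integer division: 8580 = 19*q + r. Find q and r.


8580 = 19 * 451 + 11
Check: 8569 + 11 = 8580

q = 451, r = 11


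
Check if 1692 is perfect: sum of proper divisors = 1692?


Proper divisors of 1692: 1, 2, 3, 4, 6, 9, 12, 18, 36, 47, 94, 141, 188, 282, 423, 564, 846
Sum = 1 + 2 + 3 + 4 + 6 + 9 + 12 + 18 + 36 + 47 + 94 + 141 + 188 + 282 + 423 + 564 + 846 = 2676

No, 1692 is not perfect (2676 ≠ 1692)


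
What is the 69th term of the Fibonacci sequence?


Sequence: 1, 1, 2, 3, 5, 8, 13, 21, 34, 55, 89, 144, 233, 377, 610, 987, 1597, 2584, 4181, 6765, 10946, 17711, 28657, 46368, 75025, 121393, 196418, 317811, 514229, 832040, 1346269, 2178309, 3524578, 5702887, 9227465, 14930352, 24157817, 39088169, 63245986, 102334155, 165580141, 267914296, 433494437, 701408733, 1134903170, 1836311903, 2971215073, 4807526976, 7778742049, 12586269025, 20365011074, 32951280099, 53316291173, 86267571272, 139583862445, 225851433717, 365435296162, 591286729879, 956722026041, 1548008755920, 2504730781961, 4052739537881, 6557470319842, 10610209857723, 17167680177565, 27777890035288, 44945570212853, 72723460248141, 117669030460994
F(69) = 117669030460994


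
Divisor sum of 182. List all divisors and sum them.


Divisors of 182: 1, 2, 7, 13, 14, 26, 91, 182
Sum = 1 + 2 + 7 + 13 + 14 + 26 + 91 + 182 = 336

σ(182) = 336


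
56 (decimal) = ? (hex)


56 (base 10) = 56 (decimal)
56 (decimal) = 38 (base 16)


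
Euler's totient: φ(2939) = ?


2939 = 2939
Prime factors: 2939
φ(2939) = 2939 × (1-1/2939)
= 2939 × 2938/2939 = 2938

φ(2939) = 2938


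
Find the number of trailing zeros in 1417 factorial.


floor(1417/5) = 283
floor(1417/25) = 56
floor(1417/125) = 11
floor(1417/625) = 2
Total = 352

352 trailing zeros


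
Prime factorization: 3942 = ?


3942 / 2 = 1971
1971 / 3 = 657
657 / 3 = 219
219 / 3 = 73
73 / 73 = 1
3942 = 2 × 3^3 × 73


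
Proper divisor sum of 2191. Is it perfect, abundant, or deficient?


Proper divisors: 1, 7, 313
Sum = 1 + 7 + 313 = 321
321 < 2191 → deficient

s(2191) = 321 (deficient)


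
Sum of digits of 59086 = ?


5 + 9 + 0 + 8 + 6 = 28


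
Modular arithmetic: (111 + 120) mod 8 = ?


111 + 120 = 231
231 mod 8 = 7


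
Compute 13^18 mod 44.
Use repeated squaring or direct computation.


13^1 mod 44 = 13
13^2 mod 44 = 37
13^3 mod 44 = 41
13^4 mod 44 = 5
13^5 mod 44 = 21
13^6 mod 44 = 9
13^7 mod 44 = 29
13^8 mod 44 = 25
13^9 mod 44 = 17
13^10 mod 44 = 1
13^11 mod 44 = 13
13^12 mod 44 = 37
13^13 mod 44 = 41
13^14 mod 44 = 5
13^15 mod 44 = 21
13^16 mod 44 = 9
13^17 mod 44 = 29
13^18 mod 44 = 25


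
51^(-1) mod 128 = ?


Use the extended Euclidean algorithm on (128, 51); each row r = 128*s + 51*t:
r=128, s=1, t=0
r=51, s=0, t=1
q=2: r=26, s=1, t=-2   [128*(1) + 51*(-2) = 26]
q=1: r=25, s=-1, t=3   [128*(-1) + 51*(3) = 25]
q=1: r=1, s=2, t=-5   [128*(2) + 51*(-5) = 1]
q=25: r=0, s=-51, t=128   [128*(-51) + 51*(128) = 0]
GCD = 1 with t = -5, so 51*(-5) ≡ 1 (mod 128)
Inverse = -5 mod 128 = 123
Check: 51 * 123 = 6273 ≡ 1 (mod 128)

51^(-1) ≡ 123 (mod 128)


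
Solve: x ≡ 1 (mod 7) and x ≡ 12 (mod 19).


M = 7*19 = 133
M1 = M/7 = 19, M2 = M/19 = 7
M1^(-1) mod 7 = 3, M2^(-1) mod 19 = 11
x = 1*19*3 + 12*7*11 = 981
981 mod 133 = 50
Check: 50 mod 7 = 1 ✓, 50 mod 19 = 12 ✓

x ≡ 50 (mod 133)


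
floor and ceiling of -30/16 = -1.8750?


-30/16 = -1.8750
floor = -2
ceil = -1

floor = -2, ceil = -1


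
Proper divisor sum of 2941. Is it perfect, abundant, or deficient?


Proper divisors: 1, 17, 173
Sum = 1 + 17 + 173 = 191
191 < 2941 → deficient

s(2941) = 191 (deficient)


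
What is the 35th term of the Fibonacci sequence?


Sequence: 1, 1, 2, 3, 5, 8, 13, 21, 34, 55, 89, 144, 233, 377, 610, 987, 1597, 2584, 4181, 6765, 10946, 17711, 28657, 46368, 75025, 121393, 196418, 317811, 514229, 832040, 1346269, 2178309, 3524578, 5702887, 9227465
F(35) = 9227465


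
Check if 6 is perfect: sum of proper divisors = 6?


Proper divisors of 6: 1, 2, 3
Sum = 1 + 2 + 3 = 6

Yes, 6 is perfect (6 = 6)


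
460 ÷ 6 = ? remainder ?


460 = 6 * 76 + 4
Check: 456 + 4 = 460

q = 76, r = 4


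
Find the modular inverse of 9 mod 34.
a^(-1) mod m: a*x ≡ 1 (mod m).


Use the extended Euclidean algorithm on (34, 9); each row r = 34*s + 9*t:
r=34, s=1, t=0
r=9, s=0, t=1
q=3: r=7, s=1, t=-3   [34*(1) + 9*(-3) = 7]
q=1: r=2, s=-1, t=4   [34*(-1) + 9*(4) = 2]
q=3: r=1, s=4, t=-15   [34*(4) + 9*(-15) = 1]
q=2: r=0, s=-9, t=34   [34*(-9) + 9*(34) = 0]
GCD = 1 with t = -15, so 9*(-15) ≡ 1 (mod 34)
Inverse = -15 mod 34 = 19
Check: 9 * 19 = 171 ≡ 1 (mod 34)

9^(-1) ≡ 19 (mod 34)


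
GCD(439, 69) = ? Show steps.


439 = 6 * 69 + 25
69 = 2 * 25 + 19
25 = 1 * 19 + 6
19 = 3 * 6 + 1
6 = 6 * 1 + 0
GCD = 1


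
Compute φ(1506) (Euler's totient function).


1506 = 2 × 3 × 251
Prime factors: 2, 3, 251
φ(1506) = 1506 × (1-1/2) × (1-1/3) × (1-1/251)
= 1506 × 1/2 × 2/3 × 250/251 = 500

φ(1506) = 500


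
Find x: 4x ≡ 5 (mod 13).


GCD(4, 13) = 1, unique solution
a^(-1) mod 13 = 10
x = 10 * 5 mod 13 = 11

x ≡ 11 (mod 13)


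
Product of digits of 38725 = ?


3 × 8 × 7 × 2 × 5 = 1680


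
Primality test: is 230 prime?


230 / 2 = 115 (exact division)
230 is NOT prime.

No, 230 is not prime


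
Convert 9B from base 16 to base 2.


9B (base 16) = 155 (decimal)
155 (decimal) = 10011011 (base 2)


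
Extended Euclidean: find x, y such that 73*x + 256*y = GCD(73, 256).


Tabular extended Euclidean (each row: r = 73*s + 256*t):
r=73, s=1, t=0
r=256, s=0, t=1
q=0: r=73, s=1, t=0   [73*(1) + 256*(0) = 73]
q=3: r=37, s=-3, t=1   [73*(-3) + 256*(1) = 37]
q=1: r=36, s=4, t=-1   [73*(4) + 256*(-1) = 36]
q=1: r=1, s=-7, t=2   [73*(-7) + 256*(2) = 1]
q=36: r=0, s=256, t=-73   [73*(256) + 256*(-73) = 0]
GCD = 1; from the row with r=1: x=-7, y=2
Check: 73*(-7) + 256*(2) = -511 + 512 = 1

GCD = 1, x = -7, y = 2
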